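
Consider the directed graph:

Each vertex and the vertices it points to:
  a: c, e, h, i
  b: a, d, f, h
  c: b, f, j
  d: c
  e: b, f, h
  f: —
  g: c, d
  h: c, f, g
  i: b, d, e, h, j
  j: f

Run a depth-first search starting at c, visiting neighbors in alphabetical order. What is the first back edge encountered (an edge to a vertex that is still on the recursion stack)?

DFS from c (visiting neighbors in alphabetical order); mark gray on enter, black on exit:
c gray
  b gray
    a gray
      a→c: c is gray → back edge
First back edge: a → c.

a->c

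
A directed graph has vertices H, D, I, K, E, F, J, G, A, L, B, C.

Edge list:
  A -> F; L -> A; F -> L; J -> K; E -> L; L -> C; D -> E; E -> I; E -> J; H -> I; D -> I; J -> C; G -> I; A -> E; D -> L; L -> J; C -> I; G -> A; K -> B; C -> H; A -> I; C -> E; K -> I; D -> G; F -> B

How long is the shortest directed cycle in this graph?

For each vertex v, BFS finds the shortest path from v back to v.
The shortest such closed walk is L → C → E → L, length 3.

3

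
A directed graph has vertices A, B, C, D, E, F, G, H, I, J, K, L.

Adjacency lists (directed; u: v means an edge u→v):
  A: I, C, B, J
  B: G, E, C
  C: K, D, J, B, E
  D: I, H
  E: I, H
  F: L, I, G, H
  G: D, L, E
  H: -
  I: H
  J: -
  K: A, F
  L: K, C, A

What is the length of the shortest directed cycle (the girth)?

For each vertex v, BFS finds the shortest path from v back to v.
The shortest such closed walk is C → B → C, length 2.

2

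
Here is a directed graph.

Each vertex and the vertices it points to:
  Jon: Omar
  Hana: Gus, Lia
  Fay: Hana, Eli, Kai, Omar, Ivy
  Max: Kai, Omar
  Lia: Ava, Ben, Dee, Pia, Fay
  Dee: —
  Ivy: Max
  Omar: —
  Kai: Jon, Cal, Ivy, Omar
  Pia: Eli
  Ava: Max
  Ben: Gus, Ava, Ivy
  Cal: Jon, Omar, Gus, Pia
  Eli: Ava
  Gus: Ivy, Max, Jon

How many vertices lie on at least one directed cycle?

A vertex is on a directed cycle iff it belongs to a strongly connected component of size ≥ 2 (or has a self-loop).
The vertices on cycles are {Ava, Cal, Eli, Fay, Gus, Ivy, Kai, Lia, Max, Pia, Hana} — 11 in total.

11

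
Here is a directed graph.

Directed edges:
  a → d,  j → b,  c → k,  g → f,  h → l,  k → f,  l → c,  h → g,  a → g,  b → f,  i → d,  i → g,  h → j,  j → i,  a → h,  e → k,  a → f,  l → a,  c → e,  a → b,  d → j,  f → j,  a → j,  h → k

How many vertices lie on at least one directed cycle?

A vertex is on a directed cycle iff it belongs to a strongly connected component of size ≥ 2 (or has a self-loop).
The vertices on cycles are {a, b, d, f, g, h, i, j, l} — 9 in total.

9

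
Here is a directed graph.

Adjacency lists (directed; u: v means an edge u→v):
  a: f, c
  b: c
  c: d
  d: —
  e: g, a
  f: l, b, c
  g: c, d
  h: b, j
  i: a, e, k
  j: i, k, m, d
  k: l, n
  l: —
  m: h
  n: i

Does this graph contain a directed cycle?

Yes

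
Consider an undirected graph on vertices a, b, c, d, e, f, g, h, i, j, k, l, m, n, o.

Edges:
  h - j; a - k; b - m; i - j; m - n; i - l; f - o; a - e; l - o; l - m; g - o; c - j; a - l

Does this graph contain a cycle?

No

DFS, tracking each vertex's parent; an edge to a visited non-parent vertex closes a cycle.
Start from o:
visit o (parent –)
  visit l (parent o)
    visit i (parent l)
      visit j (parent i)
        visit c (parent j)
          c–j: parent, skip
        j–i: parent, skip
        visit h (parent j)
          h–j: parent, skip
      i–l: parent, skip
    visit m (parent l)
      m–l: parent, skip
      visit n (parent m)
        n–m: parent, skip
      visit b (parent m)
        b–m: parent, skip
    visit a (parent l)
      visit k (parent a)
        k–a: parent, skip
      visit e (parent a)
        e–a: parent, skip
      a–l: parent, skip
    l–o: parent, skip
  visit f (parent o)
    f–o: parent, skip
  visit g (parent o)
    g–o: parent, skip
visit d (parent –)
No non-parent visited neighbor found — the graph is a forest.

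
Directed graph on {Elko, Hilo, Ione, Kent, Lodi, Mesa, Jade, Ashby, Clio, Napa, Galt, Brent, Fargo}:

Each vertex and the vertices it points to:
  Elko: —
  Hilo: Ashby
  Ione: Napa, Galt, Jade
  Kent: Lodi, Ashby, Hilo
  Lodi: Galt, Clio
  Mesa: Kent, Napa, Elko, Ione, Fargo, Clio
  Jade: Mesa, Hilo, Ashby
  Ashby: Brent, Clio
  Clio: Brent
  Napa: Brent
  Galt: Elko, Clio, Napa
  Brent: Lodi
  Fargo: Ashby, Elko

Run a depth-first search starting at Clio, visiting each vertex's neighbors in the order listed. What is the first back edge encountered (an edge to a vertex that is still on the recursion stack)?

DFS from Clio (visiting each vertex's neighbors in the order listed); mark gray on enter, black on exit:
Clio gray
  Brent gray
    Lodi gray
      Galt gray
        Elko gray
        Elko black
        Galt→Clio: Clio is gray → back edge
First back edge: Galt → Clio.

Galt→Clio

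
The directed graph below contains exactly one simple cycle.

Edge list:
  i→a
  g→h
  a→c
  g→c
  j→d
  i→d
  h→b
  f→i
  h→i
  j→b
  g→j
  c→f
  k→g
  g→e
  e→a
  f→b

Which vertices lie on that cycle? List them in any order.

a, c, f, i

DFS with gray/black marking from c:
c gray
  f gray
    b gray
    b black
    i gray
      a gray
        a→c: c is gray → back edge
Back edge closes the cycle c → f → i → a → c; its vertices are {a, c, f, i}.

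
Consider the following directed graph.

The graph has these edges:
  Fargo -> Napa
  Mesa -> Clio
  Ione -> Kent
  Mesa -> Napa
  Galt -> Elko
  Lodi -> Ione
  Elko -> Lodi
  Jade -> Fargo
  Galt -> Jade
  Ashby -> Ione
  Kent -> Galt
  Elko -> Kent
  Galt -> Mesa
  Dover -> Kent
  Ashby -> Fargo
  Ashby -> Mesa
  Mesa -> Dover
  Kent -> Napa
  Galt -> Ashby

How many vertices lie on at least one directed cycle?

8

A vertex is on a directed cycle iff it belongs to a strongly connected component of size ≥ 2 (or has a self-loop).
The vertices on cycles are {Elko, Galt, Ione, Kent, Lodi, Mesa, Ashby, Dover} — 8 in total.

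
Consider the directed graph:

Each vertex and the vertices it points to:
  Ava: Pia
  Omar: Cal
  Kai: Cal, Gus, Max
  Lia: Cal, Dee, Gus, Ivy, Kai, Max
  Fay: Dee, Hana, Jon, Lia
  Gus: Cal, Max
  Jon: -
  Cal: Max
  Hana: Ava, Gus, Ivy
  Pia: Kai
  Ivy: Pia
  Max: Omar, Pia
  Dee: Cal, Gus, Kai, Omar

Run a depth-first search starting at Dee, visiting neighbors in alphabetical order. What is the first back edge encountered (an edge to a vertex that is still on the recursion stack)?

Omar->Cal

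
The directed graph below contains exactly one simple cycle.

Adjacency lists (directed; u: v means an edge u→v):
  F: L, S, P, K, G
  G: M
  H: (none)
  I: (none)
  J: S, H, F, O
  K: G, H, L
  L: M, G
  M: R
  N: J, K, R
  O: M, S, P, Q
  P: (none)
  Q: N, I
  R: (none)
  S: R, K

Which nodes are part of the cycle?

J, N, O, Q

DFS with gray/black marking from J:
J gray
  S gray
    R gray
    R black
    K gray
      G gray
        M gray
          M→R: R black — skip
        M black
      G black
      H gray
      H black
      L gray
        L→M: M black — skip
        L→G: G black — skip
      L black
    K black
  S black
  J→H: H black — skip
  F gray
    F→L: L black — skip
    F→S: S black — skip
    P gray
    P black
    F→K: K black — skip
    F→G: G black — skip
  F black
  O gray
    O→M: M black — skip
    O→S: S black — skip
    O→P: P black — skip
    Q gray
      N gray
        N→J: J is gray → back edge
Back edge closes the cycle J → O → Q → N → J; its vertices are {J, N, O, Q}.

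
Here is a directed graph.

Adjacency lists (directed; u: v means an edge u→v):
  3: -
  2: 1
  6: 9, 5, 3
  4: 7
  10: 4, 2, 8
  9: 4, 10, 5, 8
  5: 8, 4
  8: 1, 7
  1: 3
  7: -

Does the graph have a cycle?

No

DFS with white/gray/black marking, starting from 4:
4 gray
  7 gray
  7 black
4 black
3 gray
3 black
2 gray
  1 gray
    1→3: 3 black — skip
  1 black
2 black
6 gray
  9 gray
    9→4: 4 black — skip
    10 gray
      10→4: 4 black — skip
      10→2: 2 black — skip
      8 gray
        8→1: 1 black — skip
        8→7: 7 black — skip
      8 black
    10 black
    5 gray
      5→8: 8 black — skip
      5→4: 4 black — skip
    5 black
    9→8: 8 black — skip
  9 black
  6→5: 5 black — skip
  6→3: 3 black — skip
6 black
Every edge goes to a white or black vertex — no back edge, so the graph is acyclic.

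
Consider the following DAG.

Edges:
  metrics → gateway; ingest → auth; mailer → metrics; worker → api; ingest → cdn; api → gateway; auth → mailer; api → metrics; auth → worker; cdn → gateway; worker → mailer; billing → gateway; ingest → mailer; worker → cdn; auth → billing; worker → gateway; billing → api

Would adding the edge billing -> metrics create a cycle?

Adding billing→metrics creates a cycle iff metrics can already reach billing.
Explore from metrics: no path reaches billing. The graph stays acyclic.

No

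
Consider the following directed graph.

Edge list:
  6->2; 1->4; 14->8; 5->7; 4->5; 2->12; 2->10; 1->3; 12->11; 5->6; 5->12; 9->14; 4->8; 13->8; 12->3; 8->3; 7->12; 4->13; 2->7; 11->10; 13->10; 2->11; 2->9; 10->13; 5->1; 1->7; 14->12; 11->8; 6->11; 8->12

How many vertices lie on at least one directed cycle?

A vertex is on a directed cycle iff it belongs to a strongly connected component of size ≥ 2 (or has a self-loop).
The vertices on cycles are {1, 4, 5, 8, 10, 11, 12, 13} — 8 in total.

8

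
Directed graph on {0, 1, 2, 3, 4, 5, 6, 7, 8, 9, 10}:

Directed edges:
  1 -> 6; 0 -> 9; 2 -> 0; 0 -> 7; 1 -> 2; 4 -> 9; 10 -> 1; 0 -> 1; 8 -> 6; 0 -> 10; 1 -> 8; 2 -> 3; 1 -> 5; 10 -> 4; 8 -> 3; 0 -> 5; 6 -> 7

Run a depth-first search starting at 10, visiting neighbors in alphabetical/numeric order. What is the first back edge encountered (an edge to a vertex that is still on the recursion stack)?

0->1

DFS from 10 (visiting neighbors in alphabetical/numeric order); mark gray on enter, black on exit:
10 gray
  1 gray
    2 gray
      0 gray
        0→1: 1 is gray → back edge
First back edge: 0 → 1.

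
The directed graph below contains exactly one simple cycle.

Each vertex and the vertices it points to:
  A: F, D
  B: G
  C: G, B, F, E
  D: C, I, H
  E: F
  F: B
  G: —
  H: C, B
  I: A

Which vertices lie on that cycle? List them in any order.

DFS with gray/black marking from D:
D gray
  C gray
    G gray
    G black
    B gray
      B→G: G black — skip
    B black
    F gray
      F→B: B black — skip
    F black
    E gray
      E→F: F black — skip
    E black
  C black
  I gray
    A gray
      A→F: F black — skip
      A→D: D is gray → back edge
Back edge closes the cycle D → I → A → D; its vertices are {A, D, I}.

A, D, I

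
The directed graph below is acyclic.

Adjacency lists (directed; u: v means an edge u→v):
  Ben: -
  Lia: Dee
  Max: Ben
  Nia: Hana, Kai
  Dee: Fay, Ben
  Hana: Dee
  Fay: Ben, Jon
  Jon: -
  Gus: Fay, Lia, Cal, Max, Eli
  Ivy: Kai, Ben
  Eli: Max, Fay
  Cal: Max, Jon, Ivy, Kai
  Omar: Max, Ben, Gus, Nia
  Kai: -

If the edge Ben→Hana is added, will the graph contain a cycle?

Adding Ben→Hana creates a cycle iff Hana can already reach Ben.
Path from Hana: Hana → Dee → Ben.
So Hana → … → Ben → Hana is a cycle.

Yes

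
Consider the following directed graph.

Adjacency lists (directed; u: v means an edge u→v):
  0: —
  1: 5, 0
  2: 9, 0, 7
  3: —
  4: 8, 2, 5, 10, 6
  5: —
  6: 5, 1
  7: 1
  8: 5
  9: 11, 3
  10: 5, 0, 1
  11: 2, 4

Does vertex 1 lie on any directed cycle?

No

1 lies on a cycle iff there is a path from 1 back to itself.
Exploring from 1, it never reaches itself; equivalently, its strongly connected component is a singleton.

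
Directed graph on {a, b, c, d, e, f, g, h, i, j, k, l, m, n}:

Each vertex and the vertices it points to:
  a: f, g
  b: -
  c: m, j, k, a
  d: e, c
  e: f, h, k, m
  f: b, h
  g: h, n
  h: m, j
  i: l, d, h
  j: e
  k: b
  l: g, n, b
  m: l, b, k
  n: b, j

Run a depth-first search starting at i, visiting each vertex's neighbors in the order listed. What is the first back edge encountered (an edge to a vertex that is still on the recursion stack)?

m->l

DFS from i (visiting each vertex's neighbors in the order listed); mark gray on enter, black on exit:
i gray
  l gray
    g gray
      h gray
        m gray
          m→l: l is gray → back edge
First back edge: m → l.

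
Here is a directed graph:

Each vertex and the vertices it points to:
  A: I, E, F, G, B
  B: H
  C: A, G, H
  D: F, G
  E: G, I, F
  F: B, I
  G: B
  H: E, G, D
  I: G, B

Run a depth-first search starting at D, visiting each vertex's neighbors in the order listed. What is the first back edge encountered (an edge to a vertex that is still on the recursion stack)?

DFS from D (visiting each vertex's neighbors in the order listed); mark gray on enter, black on exit:
D gray
  F gray
    B gray
      H gray
        E gray
          G gray
            G→B: B is gray → back edge
First back edge: G → B.

G->B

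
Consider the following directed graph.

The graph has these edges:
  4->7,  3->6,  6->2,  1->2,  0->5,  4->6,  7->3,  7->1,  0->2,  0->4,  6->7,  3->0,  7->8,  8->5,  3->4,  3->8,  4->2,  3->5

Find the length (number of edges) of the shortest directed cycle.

For each vertex v, BFS finds the shortest path from v back to v.
The shortest such closed walk is 7 → 3 → 4 → 7, length 3.

3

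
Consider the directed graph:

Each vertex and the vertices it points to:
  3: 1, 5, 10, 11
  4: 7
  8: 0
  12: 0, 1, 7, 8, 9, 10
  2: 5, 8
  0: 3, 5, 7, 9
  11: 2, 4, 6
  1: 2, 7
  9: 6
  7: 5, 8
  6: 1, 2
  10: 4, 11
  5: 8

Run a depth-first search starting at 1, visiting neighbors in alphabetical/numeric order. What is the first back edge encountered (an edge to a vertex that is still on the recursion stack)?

3->1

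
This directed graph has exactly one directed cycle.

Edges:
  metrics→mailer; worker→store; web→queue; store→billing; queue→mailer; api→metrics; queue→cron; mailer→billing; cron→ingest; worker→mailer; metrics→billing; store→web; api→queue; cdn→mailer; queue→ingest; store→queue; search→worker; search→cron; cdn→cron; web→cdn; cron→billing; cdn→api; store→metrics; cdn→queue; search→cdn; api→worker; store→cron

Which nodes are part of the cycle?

DFS with gray/black marking from cdn:
cdn gray
  api gray
    queue gray
      mailer gray
        billing gray
        billing black
      mailer black
      ingest gray
      ingest black
      cron gray
        cron→billing: billing black — skip
        cron→ingest: ingest black — skip
      cron black
    queue black
    metrics gray
      metrics→billing: billing black — skip
      metrics→mailer: mailer black — skip
    metrics black
    worker gray
      worker→mailer: mailer black — skip
      store gray
        store→queue: queue black — skip
        web gray
          web→queue: queue black — skip
          web→cdn: cdn is gray → back edge
Back edge closes the cycle cdn → api → worker → store → web → cdn; its vertices are {api, cdn, web, store, worker}.

api, cdn, web, store, worker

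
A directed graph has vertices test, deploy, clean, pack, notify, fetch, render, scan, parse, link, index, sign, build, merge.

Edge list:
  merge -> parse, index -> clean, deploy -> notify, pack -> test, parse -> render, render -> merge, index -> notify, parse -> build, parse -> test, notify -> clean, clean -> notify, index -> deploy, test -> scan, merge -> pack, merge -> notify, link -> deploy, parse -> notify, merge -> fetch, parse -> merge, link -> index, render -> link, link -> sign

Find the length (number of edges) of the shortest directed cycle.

For each vertex v, BFS finds the shortest path from v back to v.
The shortest such closed walk is merge → parse → merge, length 2.

2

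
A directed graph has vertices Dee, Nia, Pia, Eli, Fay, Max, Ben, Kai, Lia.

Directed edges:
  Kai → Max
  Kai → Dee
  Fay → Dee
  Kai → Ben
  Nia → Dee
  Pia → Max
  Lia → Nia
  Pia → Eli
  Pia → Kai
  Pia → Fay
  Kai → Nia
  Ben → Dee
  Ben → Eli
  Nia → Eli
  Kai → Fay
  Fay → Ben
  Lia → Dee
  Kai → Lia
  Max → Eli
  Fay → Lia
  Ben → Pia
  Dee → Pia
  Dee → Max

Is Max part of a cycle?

No

Max lies on a cycle iff there is a path from Max back to itself.
Exploring from Max, it never reaches itself; equivalently, its strongly connected component is a singleton.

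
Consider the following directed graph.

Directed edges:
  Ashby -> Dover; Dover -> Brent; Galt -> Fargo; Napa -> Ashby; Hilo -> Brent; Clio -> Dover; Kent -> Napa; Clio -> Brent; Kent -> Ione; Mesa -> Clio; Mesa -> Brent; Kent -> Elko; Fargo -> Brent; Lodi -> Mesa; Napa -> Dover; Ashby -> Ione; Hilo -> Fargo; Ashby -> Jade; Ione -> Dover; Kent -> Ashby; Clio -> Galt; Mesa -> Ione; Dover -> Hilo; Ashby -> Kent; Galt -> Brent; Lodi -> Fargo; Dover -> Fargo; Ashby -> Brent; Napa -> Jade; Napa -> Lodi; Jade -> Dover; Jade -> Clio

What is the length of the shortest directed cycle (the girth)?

2

For each vertex v, BFS finds the shortest path from v back to v.
The shortest such closed walk is Ashby → Kent → Ashby, length 2.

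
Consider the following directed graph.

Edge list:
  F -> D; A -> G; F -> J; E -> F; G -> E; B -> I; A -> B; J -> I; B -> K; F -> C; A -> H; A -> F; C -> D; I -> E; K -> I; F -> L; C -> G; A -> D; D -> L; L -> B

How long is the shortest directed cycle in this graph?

4

For each vertex v, BFS finds the shortest path from v back to v.
The shortest such closed walk is F → J → I → E → F, length 4.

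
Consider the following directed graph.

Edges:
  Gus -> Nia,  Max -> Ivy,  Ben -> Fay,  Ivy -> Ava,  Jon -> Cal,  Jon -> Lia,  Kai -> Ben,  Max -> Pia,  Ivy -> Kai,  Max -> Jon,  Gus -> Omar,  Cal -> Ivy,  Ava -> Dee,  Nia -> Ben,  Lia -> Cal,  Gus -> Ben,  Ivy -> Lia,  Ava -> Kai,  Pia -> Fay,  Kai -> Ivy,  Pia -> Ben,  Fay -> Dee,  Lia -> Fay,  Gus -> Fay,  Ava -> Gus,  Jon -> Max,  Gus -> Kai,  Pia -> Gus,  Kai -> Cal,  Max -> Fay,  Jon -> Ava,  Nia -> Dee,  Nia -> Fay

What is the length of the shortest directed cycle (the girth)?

For each vertex v, BFS finds the shortest path from v back to v.
The shortest such closed walk is Max → Jon → Max, length 2.

2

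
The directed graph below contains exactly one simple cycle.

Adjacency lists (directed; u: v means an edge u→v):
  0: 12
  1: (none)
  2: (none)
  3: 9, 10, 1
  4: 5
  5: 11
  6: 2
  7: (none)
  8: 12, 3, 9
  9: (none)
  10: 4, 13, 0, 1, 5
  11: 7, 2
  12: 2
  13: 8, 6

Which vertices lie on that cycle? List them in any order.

3, 8, 10, 13

DFS with gray/black marking from 13:
13 gray
  8 gray
    12 gray
      2 gray
      2 black
    12 black
    3 gray
      9 gray
      9 black
      10 gray
        4 gray
          5 gray
            11 gray
              7 gray
              7 black
              11→2: 2 black — skip
            11 black
          5 black
        4 black
        10→13: 13 is gray → back edge
Back edge closes the cycle 13 → 8 → 3 → 10 → 13; its vertices are {3, 8, 10, 13}.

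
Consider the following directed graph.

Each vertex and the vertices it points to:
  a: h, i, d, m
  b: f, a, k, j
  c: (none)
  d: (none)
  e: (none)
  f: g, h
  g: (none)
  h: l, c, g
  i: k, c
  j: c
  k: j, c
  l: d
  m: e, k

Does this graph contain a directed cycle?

DFS with white/gray/black marking, starting from e:
e gray
e black
a gray
  h gray
    l gray
      d gray
      d black
    l black
    c gray
    c black
    g gray
    g black
  h black
  i gray
    k gray
      j gray
        j→c: c black — skip
      j black
      k→c: c black — skip
    k black
    i→c: c black — skip
  i black
  a→d: d black — skip
  m gray
    m→e: e black — skip
    m→k: k black — skip
  m black
a black
b gray
  f gray
    f→g: g black — skip
    f→h: h black — skip
  f black
  b→a: a black — skip
  b→k: k black — skip
  b→j: j black — skip
b black
Every edge goes to a white or black vertex — no back edge, so the graph is acyclic.

No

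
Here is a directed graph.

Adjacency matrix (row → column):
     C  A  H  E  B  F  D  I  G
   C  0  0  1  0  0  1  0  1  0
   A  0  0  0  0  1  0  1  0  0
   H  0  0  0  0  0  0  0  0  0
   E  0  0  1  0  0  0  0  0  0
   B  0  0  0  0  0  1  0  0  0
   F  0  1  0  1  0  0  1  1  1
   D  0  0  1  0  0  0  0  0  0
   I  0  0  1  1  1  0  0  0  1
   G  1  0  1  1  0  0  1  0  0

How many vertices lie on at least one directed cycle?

6

A vertex is on a directed cycle iff it belongs to a strongly connected component of size ≥ 2 (or has a self-loop).
The vertices on cycles are {A, B, C, F, G, I} — 6 in total.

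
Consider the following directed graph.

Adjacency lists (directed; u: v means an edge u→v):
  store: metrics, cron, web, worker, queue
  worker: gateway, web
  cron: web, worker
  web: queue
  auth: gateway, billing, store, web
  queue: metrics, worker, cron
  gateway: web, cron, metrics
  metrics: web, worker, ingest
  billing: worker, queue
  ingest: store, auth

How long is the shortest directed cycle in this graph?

3

For each vertex v, BFS finds the shortest path from v back to v.
The shortest such closed walk is ingest → store → metrics → ingest, length 3.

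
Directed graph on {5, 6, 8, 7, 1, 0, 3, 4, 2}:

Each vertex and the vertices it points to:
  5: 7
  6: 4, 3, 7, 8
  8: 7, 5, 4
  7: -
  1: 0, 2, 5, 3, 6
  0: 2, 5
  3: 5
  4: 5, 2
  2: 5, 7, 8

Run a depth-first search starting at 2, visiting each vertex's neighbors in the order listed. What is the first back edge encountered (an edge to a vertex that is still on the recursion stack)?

4→2

DFS from 2 (visiting each vertex's neighbors in the order listed); mark gray on enter, black on exit:
2 gray
  5 gray
    7 gray
    7 black
  5 black
  2→7: 7 black — skip
  8 gray
    8→7: 7 black — skip
    8→5: 5 black — skip
    4 gray
      4→5: 5 black — skip
      4→2: 2 is gray → back edge
First back edge: 4 → 2.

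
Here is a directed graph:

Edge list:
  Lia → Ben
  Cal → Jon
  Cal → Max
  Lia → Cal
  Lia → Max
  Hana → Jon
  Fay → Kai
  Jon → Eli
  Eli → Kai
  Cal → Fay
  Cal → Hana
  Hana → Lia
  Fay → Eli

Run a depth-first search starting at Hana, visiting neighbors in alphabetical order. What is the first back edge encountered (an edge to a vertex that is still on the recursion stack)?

Cal->Hana

DFS from Hana (visiting neighbors in alphabetical order); mark gray on enter, black on exit:
Hana gray
  Jon gray
    Eli gray
      Kai gray
      Kai black
    Eli black
  Jon black
  Lia gray
    Ben gray
    Ben black
    Cal gray
      Fay gray
        Fay→Eli: Eli black — skip
        Fay→Kai: Kai black — skip
      Fay black
      Cal→Hana: Hana is gray → back edge
First back edge: Cal → Hana.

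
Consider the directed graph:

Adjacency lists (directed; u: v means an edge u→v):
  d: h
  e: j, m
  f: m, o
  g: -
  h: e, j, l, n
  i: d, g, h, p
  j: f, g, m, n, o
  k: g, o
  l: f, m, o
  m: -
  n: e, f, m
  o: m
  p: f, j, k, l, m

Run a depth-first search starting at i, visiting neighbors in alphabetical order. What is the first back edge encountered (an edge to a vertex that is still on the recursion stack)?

n→e

DFS from i (visiting neighbors in alphabetical order); mark gray on enter, black on exit:
i gray
  d gray
    h gray
      e gray
        j gray
          f gray
            m gray
            m black
            o gray
              o→m: m black — skip
            o black
          f black
          g gray
          g black
          j→m: m black — skip
          n gray
            n→e: e is gray → back edge
First back edge: n → e.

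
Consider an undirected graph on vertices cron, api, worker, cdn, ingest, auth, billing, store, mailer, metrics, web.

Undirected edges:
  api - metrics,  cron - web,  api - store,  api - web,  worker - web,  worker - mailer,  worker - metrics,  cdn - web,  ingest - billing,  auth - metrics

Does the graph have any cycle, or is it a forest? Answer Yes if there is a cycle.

DFS, tracking each vertex's parent; an edge to a visited non-parent vertex closes a cycle.
Start from auth:
visit auth (parent –)
  visit metrics (parent auth)
    visit worker (parent metrics)
      visit web (parent worker)
        visit cron (parent web)
          cron–web: parent, skip
        visit cdn (parent web)
          cdn–web: parent, skip
        visit api (parent web)
          visit store (parent api)
            store–api: parent, skip
          api–metrics: metrics visited and ≠ parent → cycle
Cycle: metrics – worker – web – api – metrics.

Yes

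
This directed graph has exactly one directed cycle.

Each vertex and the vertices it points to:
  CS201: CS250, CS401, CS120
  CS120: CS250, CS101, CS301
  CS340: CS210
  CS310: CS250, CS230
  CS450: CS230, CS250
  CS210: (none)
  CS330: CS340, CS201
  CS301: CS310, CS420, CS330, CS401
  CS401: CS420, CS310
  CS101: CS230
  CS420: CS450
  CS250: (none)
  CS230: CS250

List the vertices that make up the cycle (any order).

DFS with gray/black marking from CS301:
CS301 gray
  CS310 gray
    CS250 gray
    CS250 black
    CS230 gray
      CS230→CS250: CS250 black — skip
    CS230 black
  CS310 black
  CS420 gray
    CS450 gray
      CS450→CS230: CS230 black — skip
      CS450→CS250: CS250 black — skip
    CS450 black
  CS420 black
  CS330 gray
    CS340 gray
      CS210 gray
      CS210 black
    CS340 black
    CS201 gray
      CS201→CS250: CS250 black — skip
      CS401 gray
        CS401→CS420: CS420 black — skip
        CS401→CS310: CS310 black — skip
      CS401 black
      CS120 gray
        CS120→CS250: CS250 black — skip
        CS101 gray
          CS101→CS230: CS230 black — skip
        CS101 black
        CS120→CS301: CS301 is gray → back edge
Back edge closes the cycle CS301 → CS330 → CS201 → CS120 → CS301; its vertices are {CS120, CS201, CS301, CS330}.

CS120, CS201, CS301, CS330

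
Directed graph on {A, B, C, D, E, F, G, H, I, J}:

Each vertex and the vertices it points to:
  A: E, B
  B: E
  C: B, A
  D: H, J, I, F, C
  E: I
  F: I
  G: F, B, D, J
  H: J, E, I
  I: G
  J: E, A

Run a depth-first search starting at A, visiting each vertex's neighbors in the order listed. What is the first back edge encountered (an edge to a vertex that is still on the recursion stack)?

DFS from A (visiting each vertex's neighbors in the order listed); mark gray on enter, black on exit:
A gray
  E gray
    I gray
      G gray
        F gray
          F→I: I is gray → back edge
First back edge: F → I.

F->I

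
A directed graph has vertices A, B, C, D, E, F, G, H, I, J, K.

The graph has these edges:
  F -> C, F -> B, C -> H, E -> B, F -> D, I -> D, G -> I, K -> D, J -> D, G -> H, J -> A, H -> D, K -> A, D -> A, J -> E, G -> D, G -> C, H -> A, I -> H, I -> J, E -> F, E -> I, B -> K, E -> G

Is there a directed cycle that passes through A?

No

A lies on a cycle iff there is a path from A back to itself.
Exploring from A, it never reaches itself; equivalently, its strongly connected component is a singleton.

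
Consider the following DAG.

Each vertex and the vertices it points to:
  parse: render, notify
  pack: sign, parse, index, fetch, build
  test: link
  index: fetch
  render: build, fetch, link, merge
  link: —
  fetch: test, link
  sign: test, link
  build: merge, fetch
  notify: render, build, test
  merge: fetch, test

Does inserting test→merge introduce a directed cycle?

Adding test→merge creates a cycle iff merge can already reach test.
Path from merge: merge → test.
So merge → … → test → merge is a cycle.

Yes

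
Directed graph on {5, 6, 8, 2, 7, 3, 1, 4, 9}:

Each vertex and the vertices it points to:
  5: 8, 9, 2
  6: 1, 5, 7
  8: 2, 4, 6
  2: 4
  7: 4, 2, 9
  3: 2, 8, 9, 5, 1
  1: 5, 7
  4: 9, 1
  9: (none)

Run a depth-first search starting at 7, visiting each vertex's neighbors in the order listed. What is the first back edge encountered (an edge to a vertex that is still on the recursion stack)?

2→4

DFS from 7 (visiting each vertex's neighbors in the order listed); mark gray on enter, black on exit:
7 gray
  4 gray
    9 gray
    9 black
    1 gray
      5 gray
        8 gray
          2 gray
            2→4: 4 is gray → back edge
First back edge: 2 → 4.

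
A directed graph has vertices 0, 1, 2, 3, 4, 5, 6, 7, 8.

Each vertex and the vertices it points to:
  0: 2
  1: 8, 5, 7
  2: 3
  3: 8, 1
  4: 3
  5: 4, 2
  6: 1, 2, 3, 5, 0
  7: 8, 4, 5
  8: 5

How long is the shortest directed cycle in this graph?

4

For each vertex v, BFS finds the shortest path from v back to v.
The shortest such closed walk is 3 → 1 → 5 → 4 → 3, length 4.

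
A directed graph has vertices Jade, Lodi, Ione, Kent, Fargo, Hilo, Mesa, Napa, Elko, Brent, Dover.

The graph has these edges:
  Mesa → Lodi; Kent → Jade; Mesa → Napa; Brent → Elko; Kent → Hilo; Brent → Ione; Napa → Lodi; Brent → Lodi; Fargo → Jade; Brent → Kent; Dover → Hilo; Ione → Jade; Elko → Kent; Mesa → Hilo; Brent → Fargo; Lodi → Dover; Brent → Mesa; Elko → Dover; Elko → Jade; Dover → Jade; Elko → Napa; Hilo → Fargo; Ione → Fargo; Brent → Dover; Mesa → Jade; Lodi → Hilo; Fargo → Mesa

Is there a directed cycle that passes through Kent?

No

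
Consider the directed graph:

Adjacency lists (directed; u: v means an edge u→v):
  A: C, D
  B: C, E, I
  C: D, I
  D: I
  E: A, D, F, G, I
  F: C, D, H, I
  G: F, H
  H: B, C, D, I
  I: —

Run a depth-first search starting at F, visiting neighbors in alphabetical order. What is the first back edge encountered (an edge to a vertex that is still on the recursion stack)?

DFS from F (visiting neighbors in alphabetical order); mark gray on enter, black on exit:
F gray
  C gray
    D gray
      I gray
      I black
    D black
    C→I: I black — skip
  C black
  F→D: D black — skip
  H gray
    B gray
      B→C: C black — skip
      E gray
        A gray
          A→C: C black — skip
          A→D: D black — skip
        A black
        E→D: D black — skip
        E→F: F is gray → back edge
First back edge: E → F.

E->F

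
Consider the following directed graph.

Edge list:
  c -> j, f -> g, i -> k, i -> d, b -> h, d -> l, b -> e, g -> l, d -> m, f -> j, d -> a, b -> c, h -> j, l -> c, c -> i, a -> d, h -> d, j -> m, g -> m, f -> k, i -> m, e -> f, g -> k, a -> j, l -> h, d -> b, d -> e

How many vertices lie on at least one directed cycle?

10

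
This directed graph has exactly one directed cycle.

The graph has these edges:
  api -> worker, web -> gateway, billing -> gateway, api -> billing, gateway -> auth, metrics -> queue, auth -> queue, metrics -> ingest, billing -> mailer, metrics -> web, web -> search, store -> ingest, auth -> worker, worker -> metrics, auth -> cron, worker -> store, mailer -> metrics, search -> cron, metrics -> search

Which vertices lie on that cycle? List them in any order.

web, auth, worker, gateway, metrics

DFS with gray/black marking from worker:
worker gray
  store gray
    ingest gray
    ingest black
  store black
  metrics gray
    queue gray
    queue black
    web gray
      gateway gray
        auth gray
          auth→queue: queue black — skip
          cron gray
          cron black
          auth→worker: worker is gray → back edge
Back edge closes the cycle worker → metrics → web → gateway → auth → worker; its vertices are {web, auth, worker, gateway, metrics}.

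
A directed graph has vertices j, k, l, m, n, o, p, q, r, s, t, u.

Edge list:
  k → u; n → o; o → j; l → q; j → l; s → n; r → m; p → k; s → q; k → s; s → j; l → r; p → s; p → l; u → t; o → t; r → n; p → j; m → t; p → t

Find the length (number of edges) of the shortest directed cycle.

For each vertex v, BFS finds the shortest path from v back to v.
The shortest such closed walk is l → r → n → o → j → l, length 5.

5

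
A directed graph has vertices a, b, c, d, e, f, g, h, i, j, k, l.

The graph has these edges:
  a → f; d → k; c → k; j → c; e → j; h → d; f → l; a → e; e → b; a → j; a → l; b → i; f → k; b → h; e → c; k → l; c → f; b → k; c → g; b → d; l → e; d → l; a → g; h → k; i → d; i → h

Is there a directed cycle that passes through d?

d is on a cycle iff d can reach itself via ≥1 edge.
d → l → e → b → d — yes.

Yes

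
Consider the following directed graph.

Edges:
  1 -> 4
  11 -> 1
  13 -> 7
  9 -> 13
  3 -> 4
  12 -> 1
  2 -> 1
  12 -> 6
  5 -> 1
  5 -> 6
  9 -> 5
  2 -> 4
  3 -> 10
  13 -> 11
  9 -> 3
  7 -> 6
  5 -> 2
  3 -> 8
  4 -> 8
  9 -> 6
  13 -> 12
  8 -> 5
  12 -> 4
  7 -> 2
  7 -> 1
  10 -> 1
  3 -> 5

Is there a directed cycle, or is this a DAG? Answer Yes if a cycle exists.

Yes

DFS with white/gray/black marking, starting from 5:
5 gray
  1 gray
    4 gray
      8 gray
        8→5: 5 is gray → back edge
Back edge found, so a cycle exists: 5 → 1 → 4 → 8 → 5.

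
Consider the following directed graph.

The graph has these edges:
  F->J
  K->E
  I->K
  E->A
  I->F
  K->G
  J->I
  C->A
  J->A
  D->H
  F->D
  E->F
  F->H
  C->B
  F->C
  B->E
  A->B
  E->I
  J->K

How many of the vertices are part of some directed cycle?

8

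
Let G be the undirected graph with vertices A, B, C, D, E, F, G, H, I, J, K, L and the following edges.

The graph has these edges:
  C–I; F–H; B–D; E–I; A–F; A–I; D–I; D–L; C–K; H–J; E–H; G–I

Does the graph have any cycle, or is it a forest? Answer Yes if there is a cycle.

DFS, tracking each vertex's parent; an edge to a visited non-parent vertex closes a cycle.
Start from L:
visit L (parent –)
  visit D (parent L)
    D–L: parent, skip
    visit I (parent D)
      I–D: parent, skip
      visit G (parent I)
        G–I: parent, skip
      visit E (parent I)
        E–I: parent, skip
        visit H (parent E)
          visit F (parent H)
            visit A (parent F)
              A–F: parent, skip
              A–I: I visited and ≠ parent → cycle
Cycle: I – E – H – F – A – I.

Yes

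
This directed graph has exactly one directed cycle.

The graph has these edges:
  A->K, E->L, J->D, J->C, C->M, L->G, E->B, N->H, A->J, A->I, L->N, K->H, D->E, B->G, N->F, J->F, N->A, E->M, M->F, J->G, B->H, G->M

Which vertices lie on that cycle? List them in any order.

A, D, E, J, L, N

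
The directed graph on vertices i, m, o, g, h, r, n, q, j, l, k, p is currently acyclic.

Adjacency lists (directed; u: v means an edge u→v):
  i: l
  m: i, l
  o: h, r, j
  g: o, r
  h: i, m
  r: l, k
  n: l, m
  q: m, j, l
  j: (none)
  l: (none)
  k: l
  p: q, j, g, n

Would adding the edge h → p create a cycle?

Yes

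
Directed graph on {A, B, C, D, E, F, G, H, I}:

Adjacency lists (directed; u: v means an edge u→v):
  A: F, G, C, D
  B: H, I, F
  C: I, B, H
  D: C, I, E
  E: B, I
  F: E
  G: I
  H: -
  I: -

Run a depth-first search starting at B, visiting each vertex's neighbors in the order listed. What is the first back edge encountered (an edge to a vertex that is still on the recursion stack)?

DFS from B (visiting each vertex's neighbors in the order listed); mark gray on enter, black on exit:
B gray
  H gray
  H black
  I gray
  I black
  F gray
    E gray
      E→B: B is gray → back edge
First back edge: E → B.

E->B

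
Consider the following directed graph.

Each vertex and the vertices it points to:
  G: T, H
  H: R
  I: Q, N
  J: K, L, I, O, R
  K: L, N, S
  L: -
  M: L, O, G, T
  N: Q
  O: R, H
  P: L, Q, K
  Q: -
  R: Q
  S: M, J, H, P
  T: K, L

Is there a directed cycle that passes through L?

No

L lies on a cycle iff there is a path from L back to itself.
Exploring from L, it never reaches itself; equivalently, its strongly connected component is a singleton.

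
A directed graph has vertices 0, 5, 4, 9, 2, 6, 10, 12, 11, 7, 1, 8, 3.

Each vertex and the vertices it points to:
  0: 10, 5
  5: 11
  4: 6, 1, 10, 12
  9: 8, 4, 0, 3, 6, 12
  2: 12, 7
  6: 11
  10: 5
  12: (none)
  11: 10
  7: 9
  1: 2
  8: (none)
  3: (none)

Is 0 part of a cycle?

0 lies on a cycle iff there is a path from 0 back to itself.
Exploring from 0, it never reaches itself; equivalently, its strongly connected component is a singleton.

No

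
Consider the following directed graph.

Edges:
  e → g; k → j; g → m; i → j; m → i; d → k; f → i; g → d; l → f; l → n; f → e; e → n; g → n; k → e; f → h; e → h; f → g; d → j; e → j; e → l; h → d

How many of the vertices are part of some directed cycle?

7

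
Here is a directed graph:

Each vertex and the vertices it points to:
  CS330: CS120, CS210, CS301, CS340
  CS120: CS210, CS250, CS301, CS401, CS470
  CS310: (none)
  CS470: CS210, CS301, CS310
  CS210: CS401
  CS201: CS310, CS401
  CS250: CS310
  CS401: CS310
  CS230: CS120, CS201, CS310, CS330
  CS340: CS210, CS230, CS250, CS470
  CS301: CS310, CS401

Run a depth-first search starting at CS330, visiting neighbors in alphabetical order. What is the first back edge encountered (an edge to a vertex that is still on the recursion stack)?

CS230->CS330

DFS from CS330 (visiting neighbors in alphabetical order); mark gray on enter, black on exit:
CS330 gray
  CS120 gray
    CS210 gray
      CS401 gray
        CS310 gray
        CS310 black
      CS401 black
    CS210 black
    CS250 gray
      CS250→CS310: CS310 black — skip
    CS250 black
    CS301 gray
      CS301→CS310: CS310 black — skip
      CS301→CS401: CS401 black — skip
    CS301 black
    CS120→CS401: CS401 black — skip
    CS470 gray
      CS470→CS210: CS210 black — skip
      CS470→CS301: CS301 black — skip
      CS470→CS310: CS310 black — skip
    CS470 black
  CS120 black
  CS330→CS210: CS210 black — skip
  CS330→CS301: CS301 black — skip
  CS340 gray
    CS340→CS210: CS210 black — skip
    CS230 gray
      CS230→CS120: CS120 black — skip
      CS201 gray
        CS201→CS310: CS310 black — skip
        CS201→CS401: CS401 black — skip
      CS201 black
      CS230→CS310: CS310 black — skip
      CS230→CS330: CS330 is gray → back edge
First back edge: CS230 → CS330.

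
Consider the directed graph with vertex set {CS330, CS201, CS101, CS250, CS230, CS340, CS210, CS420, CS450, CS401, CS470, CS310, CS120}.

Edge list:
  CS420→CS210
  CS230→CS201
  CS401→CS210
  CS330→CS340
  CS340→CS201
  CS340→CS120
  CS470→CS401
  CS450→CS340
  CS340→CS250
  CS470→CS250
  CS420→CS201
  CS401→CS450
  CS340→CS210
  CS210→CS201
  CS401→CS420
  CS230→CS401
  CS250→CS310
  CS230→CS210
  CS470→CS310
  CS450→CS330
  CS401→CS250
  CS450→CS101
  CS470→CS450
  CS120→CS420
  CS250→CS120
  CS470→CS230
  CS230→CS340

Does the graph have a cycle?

No

DFS with white/gray/black marking, starting from CS470:
CS470 gray
  CS250 gray
    CS120 gray
      CS420 gray
        CS210 gray
          CS201 gray
          CS201 black
        CS210 black
        CS420→CS201: CS201 black — skip
      CS420 black
    CS120 black
    CS310 gray
    CS310 black
  CS250 black
  CS470→CS310: CS310 black — skip
  CS230 gray
    CS340 gray
      CS340→CS201: CS201 black — skip
      CS340→CS120: CS120 black — skip
      CS340→CS250: CS250 black — skip
      CS340→CS210: CS210 black — skip
    CS340 black
    CS230→CS201: CS201 black — skip
    CS401 gray
      CS401→CS210: CS210 black — skip
      CS450 gray
        CS101 gray
        CS101 black
        CS450→CS340: CS340 black — skip
        CS330 gray
          CS330→CS340: CS340 black — skip
        CS330 black
      CS450 black
      CS401→CS250: CS250 black — skip
      CS401→CS420: CS420 black — skip
    CS401 black
    CS230→CS210: CS210 black — skip
  CS230 black
  CS470→CS401: CS401 black — skip
  CS470→CS450: CS450 black — skip
CS470 black
Every edge goes to a white or black vertex — no back edge, so the graph is acyclic.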